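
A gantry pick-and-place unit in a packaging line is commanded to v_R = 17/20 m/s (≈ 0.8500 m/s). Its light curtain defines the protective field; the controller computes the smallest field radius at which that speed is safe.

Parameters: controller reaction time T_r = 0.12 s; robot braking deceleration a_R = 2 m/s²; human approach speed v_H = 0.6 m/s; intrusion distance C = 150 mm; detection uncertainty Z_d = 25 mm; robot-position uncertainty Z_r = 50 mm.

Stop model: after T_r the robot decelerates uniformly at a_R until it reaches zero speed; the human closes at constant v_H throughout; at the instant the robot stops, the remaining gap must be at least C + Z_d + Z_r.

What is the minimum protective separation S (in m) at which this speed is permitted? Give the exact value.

S_min = 6677/8000 m = 0.8346 m

braking lasts T_s = (17/20)/2 = 0.4250 s
robot in T_r: 0.8500·0.1200 = 0.1020 m
braking distance = 0.8500²/(2·2.0000) = 0.1806 m
human over T_r+T_s: 0.6000·(0.1200+0.4250) = 0.3270 m
residual clearance needed = 0.1500+0.0250+0.0500 = 0.2250 m
S_min ≈ 0.1020+0.1806+0.3270+0.2250  ⇒  S_min = 6677/8000 m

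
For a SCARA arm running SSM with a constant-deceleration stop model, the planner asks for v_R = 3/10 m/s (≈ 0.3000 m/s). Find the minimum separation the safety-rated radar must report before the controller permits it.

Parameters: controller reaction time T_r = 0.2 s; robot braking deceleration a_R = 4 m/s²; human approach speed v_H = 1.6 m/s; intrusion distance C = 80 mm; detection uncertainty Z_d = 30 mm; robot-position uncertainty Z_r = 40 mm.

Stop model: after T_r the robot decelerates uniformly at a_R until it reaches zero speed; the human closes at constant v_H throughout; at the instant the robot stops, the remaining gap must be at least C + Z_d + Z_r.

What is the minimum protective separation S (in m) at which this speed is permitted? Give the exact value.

braking lasts T_s = (3/10)/4 = 0.0750 s
reaction-phase robot travel = 0.3000·0.2000 = 0.0600 m
robot under decel: 0.3000²/(2·4.0000) = 0.0112 m
person approaches 1.6000·(0.2000+0.0750) = 0.4400 m
residual clearance needed = 0.0800+0.0300+0.0400 = 0.1500 m
S_min ≈ 0.0600+0.0112+0.4400+0.1500  ⇒  S_min = 529/800 m

S_min = 529/800 m = 0.6613 m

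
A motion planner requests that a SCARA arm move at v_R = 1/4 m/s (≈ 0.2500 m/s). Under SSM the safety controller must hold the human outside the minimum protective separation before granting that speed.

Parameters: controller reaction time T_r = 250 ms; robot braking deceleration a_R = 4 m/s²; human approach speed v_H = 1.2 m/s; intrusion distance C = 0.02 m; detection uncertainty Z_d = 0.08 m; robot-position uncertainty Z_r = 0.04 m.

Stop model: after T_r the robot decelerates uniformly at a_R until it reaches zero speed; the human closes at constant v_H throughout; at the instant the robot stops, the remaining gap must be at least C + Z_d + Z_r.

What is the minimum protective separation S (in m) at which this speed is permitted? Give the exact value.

T_s = v_R/a_R = (1/4)/4 = 0.0625 s
reaction-phase robot travel = 0.2500·0.2500 = 0.0625 m
braking distance = 0.2500²/(2·4.0000) = 0.0078 m
human over T_r+T_s: 1.2000·(0.2500+0.0625) = 0.3750 m
margins: 0.0200+0.0800+0.0400 = 0.1400 m
S_min ≈ 0.0625+0.0078+0.3750+0.1400  ⇒  S_min = 1873/3200 m

S_min = 1873/3200 m = 0.5853 m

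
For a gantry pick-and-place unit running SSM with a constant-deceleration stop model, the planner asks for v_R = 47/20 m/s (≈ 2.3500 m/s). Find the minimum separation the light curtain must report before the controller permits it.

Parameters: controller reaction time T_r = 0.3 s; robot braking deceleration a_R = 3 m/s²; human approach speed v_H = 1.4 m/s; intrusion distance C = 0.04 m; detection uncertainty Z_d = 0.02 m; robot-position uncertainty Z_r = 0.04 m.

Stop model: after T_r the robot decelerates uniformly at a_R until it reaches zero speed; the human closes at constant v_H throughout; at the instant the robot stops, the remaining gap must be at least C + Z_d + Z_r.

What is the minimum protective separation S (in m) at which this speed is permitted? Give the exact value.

S_min = 7781/2400 m = 3.2421 m

stop time T_s = (47/20)/3 = 0.7833 s
reaction-phase robot travel = 2.3500·0.3000 = 0.7050 m
robot under decel: 2.3500²/(2·3.0000) = 0.9204 m
human over T_r+T_s: 1.4000·(0.3000+0.7833) = 1.5167 m
residual clearance needed = 0.0400+0.0200+0.0400 = 0.1000 m
S_min ≈ 0.7050+0.9204+1.5167+0.1000  ⇒  S_min = 7781/2400 m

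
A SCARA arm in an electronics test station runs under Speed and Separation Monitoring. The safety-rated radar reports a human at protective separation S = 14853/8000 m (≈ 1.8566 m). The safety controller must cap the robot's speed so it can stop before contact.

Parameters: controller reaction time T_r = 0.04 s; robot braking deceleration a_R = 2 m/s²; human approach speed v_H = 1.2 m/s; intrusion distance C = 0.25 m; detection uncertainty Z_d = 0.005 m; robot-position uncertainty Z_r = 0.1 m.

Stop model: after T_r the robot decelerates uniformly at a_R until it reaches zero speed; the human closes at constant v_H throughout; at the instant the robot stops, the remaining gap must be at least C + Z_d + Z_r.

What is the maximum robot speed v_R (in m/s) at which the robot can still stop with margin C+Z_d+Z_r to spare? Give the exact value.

v_R_max = 29/20 m/s = 1.4500 m/s

at the boundary: (1/4)·v² + (16/25)·v + (-11629/8000) = 0
  disc = (16/25)² − 4·(1/4)·(-11629/8000) = 74529/40000 ; √disc = 273/200
  v_R = (−(16/25) + 273/200) / (2·(1/4)) = 29/20 m/s
check:
braking lasts T_s = (29/20)/2 = 0.7250 s
robot in T_r: 1.4500·0.0400 = 0.0580 m
braking distance = 1.4500²/(2·2.0000) = 0.5256 m
person approaches 1.2000·(0.0400+0.7250) = 0.9180 m
C+Z_d+Z_r = 0.2500+0.0050+0.1000 = 0.3550 m
sum ≈ 0.0580+0.5256+0.9180+0.3550 ≈ 1.8566 m = S ✓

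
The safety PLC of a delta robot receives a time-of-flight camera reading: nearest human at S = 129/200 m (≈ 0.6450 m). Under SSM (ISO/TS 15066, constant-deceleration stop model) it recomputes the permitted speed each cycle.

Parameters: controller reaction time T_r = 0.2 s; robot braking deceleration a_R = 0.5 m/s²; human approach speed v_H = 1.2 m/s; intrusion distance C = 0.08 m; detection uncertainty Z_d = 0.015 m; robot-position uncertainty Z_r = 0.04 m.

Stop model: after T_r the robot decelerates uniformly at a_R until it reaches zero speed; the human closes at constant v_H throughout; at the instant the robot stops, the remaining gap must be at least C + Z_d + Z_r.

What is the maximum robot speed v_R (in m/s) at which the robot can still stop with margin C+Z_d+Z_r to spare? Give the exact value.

v_R_max = 1/10 m/s = 0.1000 m/s

quadratic (1)·v² + (13/5)·v + (-27/100) = 0
  disc = (13/5)² − 4·(1)·(-27/100) = 196/25 ; √disc = 14/5
  v_R = (−(13/5) + 14/5) / (2·(1)) = 1/10 m/s
check:
braking lasts T_s = (1/10)/(1/2) = 0.2000 s
robot in T_r: 0.1000·0.2000 = 0.0200 m
robot covers 0.1000·0.2000 − ½·0.5000·0.2000² = 0.0100 m while stopping
person approaches 1.2000·(0.2000+0.2000) = 0.4800 m
margins: 0.0800+0.0150+0.0400 = 0.1350 m
sum ≈ 0.0200+0.0100+0.4800+0.1350 ≈ 0.6450 m = S ✓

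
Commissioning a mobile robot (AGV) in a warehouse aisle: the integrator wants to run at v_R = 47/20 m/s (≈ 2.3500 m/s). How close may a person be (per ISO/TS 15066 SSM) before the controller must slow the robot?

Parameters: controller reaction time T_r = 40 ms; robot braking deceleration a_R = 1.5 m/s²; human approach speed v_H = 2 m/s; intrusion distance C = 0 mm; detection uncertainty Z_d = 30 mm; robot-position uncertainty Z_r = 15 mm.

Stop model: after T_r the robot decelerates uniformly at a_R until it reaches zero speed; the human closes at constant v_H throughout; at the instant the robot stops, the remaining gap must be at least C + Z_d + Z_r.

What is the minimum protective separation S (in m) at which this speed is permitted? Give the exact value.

S_min = 31159/6000 m = 5.1932 m

T_s = v_R/a_R = (47/20)/(3/2) = 1.5667 s
robot covers v_R·T_r = 2.3500·0.0400 = 0.0940 m before braking
robot covers 2.3500·1.5667 − ½·1.5000·1.5667² = 1.8408 m while stopping
person approaches 2.0000·(0.0400+1.5667) = 3.2133 m
margins: 0.0000+0.0300+0.0150 = 0.0450 m
S_min ≈ 0.0940+1.8408+3.2133+0.0450  ⇒  S_min = 31159/6000 m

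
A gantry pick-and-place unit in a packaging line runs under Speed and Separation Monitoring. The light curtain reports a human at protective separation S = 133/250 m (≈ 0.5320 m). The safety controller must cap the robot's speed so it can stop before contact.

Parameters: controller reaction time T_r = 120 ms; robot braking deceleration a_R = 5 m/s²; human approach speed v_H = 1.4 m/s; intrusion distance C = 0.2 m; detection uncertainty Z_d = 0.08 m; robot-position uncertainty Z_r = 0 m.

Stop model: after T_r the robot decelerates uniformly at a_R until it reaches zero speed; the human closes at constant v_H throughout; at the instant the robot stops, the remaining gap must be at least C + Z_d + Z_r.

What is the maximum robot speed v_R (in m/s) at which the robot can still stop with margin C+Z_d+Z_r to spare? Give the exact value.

quadratic (1/10)·v² + (2/5)·v + (-21/250) = 0
  disc = (2/5)² − 4·(1/10)·(-21/250) = 121/625 ; √disc = 11/25
  v_R = (−(2/5) + 11/25) / (2·(1/10)) = 1/5 m/s
check:
T_s = v_R/a_R = (1/5)/5 = 0.0400 s
reaction-phase robot travel = 0.2000·0.1200 = 0.0240 m
robot under decel: 0.2000²/(2·5.0000) = 0.0040 m
human closes 1.4000·0.1600 = 0.2240 m
margins: 0.2000+0.0800+0.0000 = 0.2800 m
sum ≈ 0.0240+0.0040+0.2240+0.2800 ≈ 0.5320 m = S ✓

v_R_max = 1/5 m/s = 0.2000 m/s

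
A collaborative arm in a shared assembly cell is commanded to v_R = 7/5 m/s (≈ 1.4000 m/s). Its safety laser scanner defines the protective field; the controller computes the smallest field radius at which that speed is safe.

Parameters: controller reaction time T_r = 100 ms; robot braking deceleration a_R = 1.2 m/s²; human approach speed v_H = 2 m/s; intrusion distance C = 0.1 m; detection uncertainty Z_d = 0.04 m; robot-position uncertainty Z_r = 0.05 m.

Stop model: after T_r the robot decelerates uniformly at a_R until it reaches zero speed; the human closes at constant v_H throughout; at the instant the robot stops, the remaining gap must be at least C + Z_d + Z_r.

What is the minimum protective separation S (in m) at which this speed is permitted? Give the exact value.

braking lasts T_s = (7/5)/(6/5) = 1.1667 s
reaction-phase robot travel = 1.4000·0.1000 = 0.1400 m
robot under decel: 1.4000²/(2·1.2000) = 0.8167 m
human over T_r+T_s: 2.0000·(0.1000+1.1667) = 2.5333 m
residual clearance needed = 0.1000+0.0400+0.0500 = 0.1900 m
S_min ≈ 0.1400+0.8167+2.5333+0.1900  ⇒  S_min = 92/25 m

S_min = 92/25 m = 3.6800 m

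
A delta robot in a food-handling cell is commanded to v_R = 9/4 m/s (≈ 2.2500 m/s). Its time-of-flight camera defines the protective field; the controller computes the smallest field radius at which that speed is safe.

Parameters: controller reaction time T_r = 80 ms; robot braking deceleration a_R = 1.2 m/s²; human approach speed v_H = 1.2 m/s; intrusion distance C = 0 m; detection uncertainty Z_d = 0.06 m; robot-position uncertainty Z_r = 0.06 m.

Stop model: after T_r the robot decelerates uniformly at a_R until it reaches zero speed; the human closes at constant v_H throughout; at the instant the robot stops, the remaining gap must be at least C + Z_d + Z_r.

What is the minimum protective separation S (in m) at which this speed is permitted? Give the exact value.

braking lasts T_s = (9/4)/(6/5) = 1.8750 s
robot in T_r: 2.2500·0.0800 = 0.1800 m
robot covers 2.2500·1.8750 − ½·1.2000·1.8750² = 2.1094 m while stopping
person approaches 1.2000·(0.0800+1.8750) = 2.3460 m
C+Z_d+Z_r = 0.0000+0.0600+0.0600 = 0.1200 m
S_min ≈ 0.1800+2.1094+2.3460+0.1200  ⇒  S_min = 38043/8000 m

S_min = 38043/8000 m = 4.7554 m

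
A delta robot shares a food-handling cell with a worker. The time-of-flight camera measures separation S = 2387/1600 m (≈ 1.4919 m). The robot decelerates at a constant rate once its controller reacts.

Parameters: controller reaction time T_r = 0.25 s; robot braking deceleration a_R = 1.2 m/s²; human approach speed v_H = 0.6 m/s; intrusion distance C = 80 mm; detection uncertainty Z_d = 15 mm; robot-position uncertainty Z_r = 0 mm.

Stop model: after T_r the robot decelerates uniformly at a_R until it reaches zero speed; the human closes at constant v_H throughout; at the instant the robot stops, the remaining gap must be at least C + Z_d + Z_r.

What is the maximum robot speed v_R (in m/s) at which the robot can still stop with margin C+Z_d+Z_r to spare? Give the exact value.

v_R_max = 21/20 m/s = 1.0500 m/s

quadratic (5/12)·v² + (3/4)·v + (-399/320) = 0
  disc = (3/4)² − 4·(5/12)·(-399/320) = 169/64 ; √disc = 13/8
  v_R = (−(3/4) + 13/8) / (2·(5/12)) = 21/20 m/s
check:
braking lasts T_s = (21/20)/(6/5) = 0.8750 s
reaction-phase robot travel = 1.0500·0.2500 = 0.2625 m
robot under decel: 1.0500²/(2·1.2000) = 0.4594 m
human over T_r+T_s: 0.6000·(0.2500+0.8750) = 0.6750 m
C+Z_d+Z_r = 0.0800+0.0150+0.0000 = 0.0950 m
sum ≈ 0.2625+0.4594+0.6750+0.0950 ≈ 1.4919 m = S ✓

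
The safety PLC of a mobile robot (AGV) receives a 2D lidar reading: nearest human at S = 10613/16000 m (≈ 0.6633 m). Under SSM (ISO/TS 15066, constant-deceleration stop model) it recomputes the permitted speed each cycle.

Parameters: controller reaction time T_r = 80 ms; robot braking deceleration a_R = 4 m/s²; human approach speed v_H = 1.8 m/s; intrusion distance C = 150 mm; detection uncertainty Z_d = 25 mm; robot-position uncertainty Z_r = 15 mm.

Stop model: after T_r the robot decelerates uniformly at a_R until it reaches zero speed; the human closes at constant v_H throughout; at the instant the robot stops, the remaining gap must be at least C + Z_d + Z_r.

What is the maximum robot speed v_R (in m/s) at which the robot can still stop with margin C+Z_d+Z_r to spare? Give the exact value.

at the boundary: (1/8)·v² + (53/100)·v + (-5269/16000) = 0
  disc = (53/100)² − 4·(1/8)·(-5269/16000) = 71289/160000 ; √disc = 267/400
  v_R = (−(53/100) + 267/400) / (2·(1/8)) = 11/20 m/s
check:
braking lasts T_s = (11/20)/4 = 0.1375 s
robot covers v_R·T_r = 0.5500·0.0800 = 0.0440 m before braking
robot under decel: 0.5500²/(2·4.0000) = 0.0378 m
human over T_r+T_s: 1.8000·(0.0800+0.1375) = 0.3915 m
residual clearance needed = 0.1500+0.0250+0.0150 = 0.1900 m
sum ≈ 0.0440+0.0378+0.3915+0.1900 ≈ 0.6633 m = S ✓

v_R_max = 11/20 m/s = 0.5500 m/s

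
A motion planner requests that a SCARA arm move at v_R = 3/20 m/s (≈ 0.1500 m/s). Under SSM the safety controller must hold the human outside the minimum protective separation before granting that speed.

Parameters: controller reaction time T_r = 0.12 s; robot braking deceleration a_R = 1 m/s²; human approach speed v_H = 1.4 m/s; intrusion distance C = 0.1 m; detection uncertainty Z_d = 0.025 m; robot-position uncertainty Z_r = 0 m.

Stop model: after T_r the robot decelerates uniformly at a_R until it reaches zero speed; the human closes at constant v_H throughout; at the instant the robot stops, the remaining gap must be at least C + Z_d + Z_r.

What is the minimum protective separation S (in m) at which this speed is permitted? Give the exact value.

S_min = 2129/4000 m = 0.5323 m

stop time T_s = (3/20)/1 = 0.1500 s
robot in T_r: 0.1500·0.1200 = 0.0180 m
robot covers 0.1500·0.1500 − ½·1.0000·0.1500² = 0.0112 m while stopping
human closes 1.4000·0.2700 = 0.3780 m
C+Z_d+Z_r = 0.1000+0.0250+0.0000 = 0.1250 m
S_min ≈ 0.0180+0.0112+0.3780+0.1250  ⇒  S_min = 2129/4000 m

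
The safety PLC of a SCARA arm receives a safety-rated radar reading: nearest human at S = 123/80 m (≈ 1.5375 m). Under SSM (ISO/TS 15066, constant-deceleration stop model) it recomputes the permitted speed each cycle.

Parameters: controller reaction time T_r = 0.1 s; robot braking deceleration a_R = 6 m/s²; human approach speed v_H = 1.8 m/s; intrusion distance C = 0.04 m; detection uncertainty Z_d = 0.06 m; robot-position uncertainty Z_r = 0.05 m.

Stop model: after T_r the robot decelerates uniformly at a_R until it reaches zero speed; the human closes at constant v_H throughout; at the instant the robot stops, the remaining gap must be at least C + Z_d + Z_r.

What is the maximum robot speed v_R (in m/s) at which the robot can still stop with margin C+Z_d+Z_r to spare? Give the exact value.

v_R_max = 21/10 m/s = 2.1000 m/s

at the boundary: (1/12)·v² + (2/5)·v + (-483/400) = 0
  disc = (2/5)² − 4·(1/12)·(-483/400) = 9/16 ; √disc = 3/4
  v_R = (−(2/5) + 3/4) / (2·(1/12)) = 21/10 m/s
check:
braking lasts T_s = (21/10)/6 = 0.3500 s
robot covers v_R·T_r = 2.1000·0.1000 = 0.2100 m before braking
robot under decel: 2.1000²/(2·6.0000) = 0.3675 m
person approaches 1.8000·(0.1000+0.3500) = 0.8100 m
margins: 0.0400+0.0600+0.0500 = 0.1500 m
sum ≈ 0.2100+0.3675+0.8100+0.1500 ≈ 1.5375 m = S ✓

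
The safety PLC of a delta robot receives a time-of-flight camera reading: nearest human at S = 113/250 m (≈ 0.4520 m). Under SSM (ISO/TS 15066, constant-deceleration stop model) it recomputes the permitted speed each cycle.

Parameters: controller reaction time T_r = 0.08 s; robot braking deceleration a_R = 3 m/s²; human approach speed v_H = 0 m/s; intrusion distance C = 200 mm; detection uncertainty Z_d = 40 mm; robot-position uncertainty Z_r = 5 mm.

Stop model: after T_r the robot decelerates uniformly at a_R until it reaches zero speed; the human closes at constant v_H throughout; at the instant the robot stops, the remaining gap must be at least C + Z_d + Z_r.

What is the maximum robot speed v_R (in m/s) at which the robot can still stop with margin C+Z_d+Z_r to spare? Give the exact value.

collect terms ⇒ (1/6)·v_R² + (2/25)·v_R + (-207/1000) = 0
  disc = (2/25)² − 4·(1/6)·(-207/1000) = 361/2500 ; √disc = 19/50
  v_R = (−(2/25) + 19/50) / (2·(1/6)) = 9/10 m/s
check:
T_s = v_R/a_R = (9/10)/3 = 0.3000 s
robot covers v_R·T_r = 0.9000·0.0800 = 0.0720 m before braking
braking distance = 0.9000²/(2·3.0000) = 0.1350 m
human closes 0.0000·0.3800 = 0.0000 m
C+Z_d+Z_r = 0.2000+0.0400+0.0050 = 0.2450 m
sum ≈ 0.0720+0.1350+0.0000+0.2450 ≈ 0.4520 m = S ✓

v_R_max = 9/10 m/s = 0.9000 m/s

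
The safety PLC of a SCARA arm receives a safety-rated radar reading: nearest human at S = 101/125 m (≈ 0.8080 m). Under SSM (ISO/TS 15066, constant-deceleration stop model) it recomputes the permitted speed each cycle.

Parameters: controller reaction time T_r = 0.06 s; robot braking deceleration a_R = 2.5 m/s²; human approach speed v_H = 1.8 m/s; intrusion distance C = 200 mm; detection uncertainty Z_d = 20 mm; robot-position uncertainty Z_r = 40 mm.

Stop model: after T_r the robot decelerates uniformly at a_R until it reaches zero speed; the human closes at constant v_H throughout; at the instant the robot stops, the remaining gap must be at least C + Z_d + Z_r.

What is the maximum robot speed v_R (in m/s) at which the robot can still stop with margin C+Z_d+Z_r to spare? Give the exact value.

v_R_max = 1/2 m/s = 0.5000 m/s

collect terms ⇒ (1/5)·v_R² + (39/50)·v_R + (-11/25) = 0
  disc = (39/50)² − 4·(1/5)·(-11/25) = 2401/2500 ; √disc = 49/50
  v_R = (−(39/50) + 49/50) / (2·(1/5)) = 1/2 m/s
check:
T_s = v_R/a_R = (1/2)/(5/2) = 0.2000 s
robot in T_r: 0.5000·0.0600 = 0.0300 m
braking distance = 0.5000²/(2·2.5000) = 0.0500 m
human over T_r+T_s: 1.8000·(0.0600+0.2000) = 0.4680 m
residual clearance needed = 0.2000+0.0200+0.0400 = 0.2600 m
sum ≈ 0.0300+0.0500+0.4680+0.2600 ≈ 0.8080 m = S ✓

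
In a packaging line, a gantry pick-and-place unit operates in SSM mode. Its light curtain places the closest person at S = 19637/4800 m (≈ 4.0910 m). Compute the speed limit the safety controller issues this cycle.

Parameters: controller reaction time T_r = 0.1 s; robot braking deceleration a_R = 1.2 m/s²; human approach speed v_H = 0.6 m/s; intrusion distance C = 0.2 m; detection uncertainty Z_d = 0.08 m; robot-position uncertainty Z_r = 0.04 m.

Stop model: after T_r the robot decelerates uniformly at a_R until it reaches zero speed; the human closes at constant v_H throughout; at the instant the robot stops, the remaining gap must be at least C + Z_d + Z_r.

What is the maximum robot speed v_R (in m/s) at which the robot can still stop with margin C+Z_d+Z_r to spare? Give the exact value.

v_R_max = 47/20 m/s = 2.3500 m/s

quadratic (5/12)·v² + (3/5)·v + (-17813/4800) = 0
  disc = (3/5)² − 4·(5/12)·(-17813/4800) = 94249/14400 ; √disc = 307/120
  v_R = (−(3/5) + 307/120) / (2·(5/12)) = 47/20 m/s
check:
stop time T_s = (47/20)/(6/5) = 1.9583 s
reaction-phase robot travel = 2.3500·0.1000 = 0.2350 m
robot covers 2.3500·1.9583 − ½·1.2000·1.9583² = 2.3010 m while stopping
person approaches 0.6000·(0.1000+1.9583) = 1.2350 m
margins: 0.2000+0.0800+0.0400 = 0.3200 m
sum ≈ 0.2350+2.3010+1.2350+0.3200 ≈ 4.0910 m = S ✓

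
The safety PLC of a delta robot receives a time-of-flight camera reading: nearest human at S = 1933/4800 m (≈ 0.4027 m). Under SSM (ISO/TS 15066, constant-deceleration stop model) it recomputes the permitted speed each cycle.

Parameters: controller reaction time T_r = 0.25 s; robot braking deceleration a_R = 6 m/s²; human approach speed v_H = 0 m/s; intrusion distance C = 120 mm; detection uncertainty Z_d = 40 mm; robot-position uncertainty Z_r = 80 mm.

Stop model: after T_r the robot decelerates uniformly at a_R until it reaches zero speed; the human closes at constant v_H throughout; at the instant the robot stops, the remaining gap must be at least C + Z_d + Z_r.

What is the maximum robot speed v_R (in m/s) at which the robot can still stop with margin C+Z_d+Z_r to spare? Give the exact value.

v_R_max = 11/20 m/s = 0.5500 m/s

quadratic (1/12)·v² + (1/4)·v + (-781/4800) = 0
  disc = (1/4)² − 4·(1/12)·(-781/4800) = 1681/14400 ; √disc = 41/120
  v_R = (−(1/4) + 41/120) / (2·(1/12)) = 11/20 m/s
check:
T_s = v_R/a_R = (11/20)/6 = 0.0917 s
reaction-phase robot travel = 0.5500·0.2500 = 0.1375 m
robot under decel: 0.5500²/(2·6.0000) = 0.0252 m
human over T_r+T_s: 0.0000·(0.2500+0.0917) = 0.0000 m
C+Z_d+Z_r = 0.1200+0.0400+0.0800 = 0.2400 m
sum ≈ 0.1375+0.0252+0.0000+0.2400 ≈ 0.4027 m = S ✓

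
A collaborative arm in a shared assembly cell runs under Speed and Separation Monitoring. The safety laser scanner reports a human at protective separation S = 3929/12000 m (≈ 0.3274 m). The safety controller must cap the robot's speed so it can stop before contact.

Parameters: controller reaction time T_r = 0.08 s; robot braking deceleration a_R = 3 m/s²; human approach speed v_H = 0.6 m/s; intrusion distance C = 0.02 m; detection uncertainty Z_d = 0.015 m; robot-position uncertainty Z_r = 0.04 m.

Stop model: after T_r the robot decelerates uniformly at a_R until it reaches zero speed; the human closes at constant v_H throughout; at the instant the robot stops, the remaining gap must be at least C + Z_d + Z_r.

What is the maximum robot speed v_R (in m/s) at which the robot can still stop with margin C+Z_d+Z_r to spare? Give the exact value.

v_R_max = 11/20 m/s = 0.5500 m/s

quadratic (1/6)·v² + (7/25)·v + (-2453/12000) = 0
  disc = (7/25)² − 4·(1/6)·(-2453/12000) = 19321/90000 ; √disc = 139/300
  v_R = (−(7/25) + 139/300) / (2·(1/6)) = 11/20 m/s
check:
stop time T_s = (11/20)/3 = 0.1833 s
robot in T_r: 0.5500·0.0800 = 0.0440 m
robot under decel: 0.5500²/(2·3.0000) = 0.0504 m
person approaches 0.6000·(0.0800+0.1833) = 0.1580 m
residual clearance needed = 0.0200+0.0150+0.0400 = 0.0750 m
sum ≈ 0.0440+0.0504+0.1580+0.0750 ≈ 0.3274 m = S ✓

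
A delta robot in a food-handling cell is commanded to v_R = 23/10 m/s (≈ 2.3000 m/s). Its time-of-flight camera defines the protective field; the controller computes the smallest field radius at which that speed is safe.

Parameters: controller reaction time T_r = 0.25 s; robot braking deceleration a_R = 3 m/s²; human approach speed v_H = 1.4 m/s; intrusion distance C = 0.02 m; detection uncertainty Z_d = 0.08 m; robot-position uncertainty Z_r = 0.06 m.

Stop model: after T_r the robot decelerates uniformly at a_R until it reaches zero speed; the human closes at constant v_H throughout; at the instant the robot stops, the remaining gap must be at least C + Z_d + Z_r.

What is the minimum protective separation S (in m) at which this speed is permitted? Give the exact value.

S_min = 76/25 m = 3.0400 m

T_s = v_R/a_R = (23/10)/3 = 0.7667 s
robot covers v_R·T_r = 2.3000·0.2500 = 0.5750 m before braking
robot under decel: 2.3000²/(2·3.0000) = 0.8817 m
human closes 1.4000·1.0167 = 1.4233 m
C+Z_d+Z_r = 0.0200+0.0800+0.0600 = 0.1600 m
S_min ≈ 0.5750+0.8817+1.4233+0.1600  ⇒  S_min = 76/25 m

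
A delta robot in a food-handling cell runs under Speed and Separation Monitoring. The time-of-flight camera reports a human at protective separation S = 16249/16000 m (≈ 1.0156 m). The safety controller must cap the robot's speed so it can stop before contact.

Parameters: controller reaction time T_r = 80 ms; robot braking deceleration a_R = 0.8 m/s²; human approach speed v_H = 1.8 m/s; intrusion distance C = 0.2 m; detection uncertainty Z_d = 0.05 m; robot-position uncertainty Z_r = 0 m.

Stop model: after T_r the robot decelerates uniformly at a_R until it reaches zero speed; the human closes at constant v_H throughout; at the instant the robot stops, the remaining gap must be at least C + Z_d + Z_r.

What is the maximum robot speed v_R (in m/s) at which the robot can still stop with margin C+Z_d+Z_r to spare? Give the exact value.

v_R_max = 1/4 m/s = 0.2500 m/s

quadratic (5/8)·v² + (233/100)·v + (-1989/3200) = 0
  disc = (233/100)² − 4·(5/8)·(-1989/3200) = 1117249/160000 ; √disc = 1057/400
  v_R = (−(233/100) + 1057/400) / (2·(5/8)) = 1/4 m/s
check:
T_s = v_R/a_R = (1/4)/(4/5) = 0.3125 s
robot covers v_R·T_r = 0.2500·0.0800 = 0.0200 m before braking
robot under decel: 0.2500²/(2·0.8000) = 0.0391 m
human over T_r+T_s: 1.8000·(0.0800+0.3125) = 0.7065 m
margins: 0.2000+0.0500+0.0000 = 0.2500 m
sum ≈ 0.0200+0.0391+0.7065+0.2500 ≈ 1.0156 m = S ✓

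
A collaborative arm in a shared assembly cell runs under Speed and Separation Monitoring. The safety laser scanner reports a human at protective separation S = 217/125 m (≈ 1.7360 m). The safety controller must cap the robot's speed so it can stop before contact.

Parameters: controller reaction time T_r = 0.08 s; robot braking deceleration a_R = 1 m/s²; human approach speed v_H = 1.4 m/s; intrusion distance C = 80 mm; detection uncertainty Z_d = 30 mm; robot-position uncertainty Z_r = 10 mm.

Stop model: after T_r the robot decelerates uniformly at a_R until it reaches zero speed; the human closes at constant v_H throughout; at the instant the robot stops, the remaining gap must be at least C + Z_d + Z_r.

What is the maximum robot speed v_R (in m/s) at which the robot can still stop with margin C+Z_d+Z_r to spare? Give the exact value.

v_R_max = 4/5 m/s = 0.8000 m/s

collect terms ⇒ (1/2)·v_R² + (37/25)·v_R + (-188/125) = 0
  disc = (37/25)² − 4·(1/2)·(-188/125) = 3249/625 ; √disc = 57/25
  v_R = (−(37/25) + 57/25) / (2·(1/2)) = 4/5 m/s
check:
stop time T_s = (4/5)/1 = 0.8000 s
robot in T_r: 0.8000·0.0800 = 0.0640 m
braking distance = 0.8000²/(2·1.0000) = 0.3200 m
human over T_r+T_s: 1.4000·(0.0800+0.8000) = 1.2320 m
residual clearance needed = 0.0800+0.0300+0.0100 = 0.1200 m
sum ≈ 0.0640+0.3200+1.2320+0.1200 ≈ 1.7360 m = S ✓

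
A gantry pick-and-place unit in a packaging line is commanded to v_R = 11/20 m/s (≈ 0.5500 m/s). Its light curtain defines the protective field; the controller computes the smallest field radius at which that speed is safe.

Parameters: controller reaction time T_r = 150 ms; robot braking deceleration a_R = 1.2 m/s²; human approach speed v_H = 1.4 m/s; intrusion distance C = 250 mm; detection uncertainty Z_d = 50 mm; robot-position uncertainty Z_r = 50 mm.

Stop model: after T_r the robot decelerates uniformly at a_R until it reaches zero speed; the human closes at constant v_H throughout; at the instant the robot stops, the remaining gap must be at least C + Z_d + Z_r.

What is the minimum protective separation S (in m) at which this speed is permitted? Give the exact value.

S_min = 6769/4800 m = 1.4102 m

T_s = v_R/a_R = (11/20)/(6/5) = 0.4583 s
robot in T_r: 0.5500·0.1500 = 0.0825 m
robot covers 0.5500·0.4583 − ½·1.2000·0.4583² = 0.1260 m while stopping
human over T_r+T_s: 1.4000·(0.1500+0.4583) = 0.8517 m
margins: 0.2500+0.0500+0.0500 = 0.3500 m
S_min ≈ 0.0825+0.1260+0.8517+0.3500  ⇒  S_min = 6769/4800 m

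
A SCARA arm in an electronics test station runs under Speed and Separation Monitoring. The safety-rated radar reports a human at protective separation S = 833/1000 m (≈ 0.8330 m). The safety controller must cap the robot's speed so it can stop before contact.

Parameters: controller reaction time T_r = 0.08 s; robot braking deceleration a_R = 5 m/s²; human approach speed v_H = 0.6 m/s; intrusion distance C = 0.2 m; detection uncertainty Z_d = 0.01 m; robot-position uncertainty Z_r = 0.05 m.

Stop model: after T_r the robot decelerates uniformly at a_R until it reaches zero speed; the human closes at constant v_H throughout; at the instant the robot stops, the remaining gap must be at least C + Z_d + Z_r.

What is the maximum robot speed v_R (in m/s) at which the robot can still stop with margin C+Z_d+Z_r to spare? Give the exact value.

v_R_max = 3/2 m/s = 1.5000 m/s

quadratic (1/10)·v² + (1/5)·v + (-21/40) = 0
  disc = (1/5)² − 4·(1/10)·(-21/40) = 1/4 ; √disc = 1/2
  v_R = (−(1/5) + 1/2) / (2·(1/10)) = 3/2 m/s
check:
T_s = v_R/a_R = (3/2)/5 = 0.3000 s
robot covers v_R·T_r = 1.5000·0.0800 = 0.1200 m before braking
robot covers 1.5000·0.3000 − ½·5.0000·0.3000² = 0.2250 m while stopping
human closes 0.6000·0.3800 = 0.2280 m
margins: 0.2000+0.0100+0.0500 = 0.2600 m
sum ≈ 0.1200+0.2250+0.2280+0.2600 ≈ 0.8330 m = S ✓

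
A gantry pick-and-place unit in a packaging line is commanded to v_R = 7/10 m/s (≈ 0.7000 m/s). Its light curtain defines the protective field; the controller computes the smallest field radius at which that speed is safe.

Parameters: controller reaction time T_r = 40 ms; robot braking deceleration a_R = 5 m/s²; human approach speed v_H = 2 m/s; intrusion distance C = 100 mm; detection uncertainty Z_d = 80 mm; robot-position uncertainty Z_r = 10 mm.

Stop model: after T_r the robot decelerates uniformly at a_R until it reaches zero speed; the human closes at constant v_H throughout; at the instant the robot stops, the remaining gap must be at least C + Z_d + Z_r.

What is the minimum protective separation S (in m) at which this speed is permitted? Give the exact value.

stop time T_s = (7/10)/5 = 0.1400 s
robot covers v_R·T_r = 0.7000·0.0400 = 0.0280 m before braking
robot under decel: 0.7000²/(2·5.0000) = 0.0490 m
person approaches 2.0000·(0.0400+0.1400) = 0.3600 m
margins: 0.1000+0.0800+0.0100 = 0.1900 m
S_min ≈ 0.0280+0.0490+0.3600+0.1900  ⇒  S_min = 627/1000 m

S_min = 627/1000 m = 0.6270 m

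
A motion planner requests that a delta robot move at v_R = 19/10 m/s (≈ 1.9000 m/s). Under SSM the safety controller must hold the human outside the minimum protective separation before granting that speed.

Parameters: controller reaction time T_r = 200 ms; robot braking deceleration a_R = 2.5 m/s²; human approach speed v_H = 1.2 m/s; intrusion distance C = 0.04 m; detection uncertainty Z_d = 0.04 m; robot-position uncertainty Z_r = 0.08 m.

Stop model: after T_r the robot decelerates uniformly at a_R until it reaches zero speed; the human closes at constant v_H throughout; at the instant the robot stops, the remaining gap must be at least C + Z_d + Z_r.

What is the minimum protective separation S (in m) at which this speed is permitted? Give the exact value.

S_min = 1207/500 m = 2.4140 m

braking lasts T_s = (19/10)/(5/2) = 0.7600 s
reaction-phase robot travel = 1.9000·0.2000 = 0.3800 m
robot covers 1.9000·0.7600 − ½·2.5000·0.7600² = 0.7220 m while stopping
human over T_r+T_s: 1.2000·(0.2000+0.7600) = 1.1520 m
residual clearance needed = 0.0400+0.0400+0.0800 = 0.1600 m
S_min ≈ 0.3800+0.7220+1.1520+0.1600  ⇒  S_min = 1207/500 m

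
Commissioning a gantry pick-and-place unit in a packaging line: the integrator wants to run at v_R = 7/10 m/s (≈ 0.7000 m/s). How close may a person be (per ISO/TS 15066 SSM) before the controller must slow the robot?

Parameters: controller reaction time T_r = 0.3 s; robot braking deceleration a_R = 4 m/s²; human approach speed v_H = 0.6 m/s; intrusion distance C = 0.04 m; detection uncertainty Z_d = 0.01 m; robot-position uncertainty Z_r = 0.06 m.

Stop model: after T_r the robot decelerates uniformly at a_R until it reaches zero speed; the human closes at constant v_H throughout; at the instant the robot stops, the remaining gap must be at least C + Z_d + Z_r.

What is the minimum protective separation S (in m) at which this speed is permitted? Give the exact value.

S_min = 533/800 m = 0.6663 m

T_s = v_R/a_R = (7/10)/4 = 0.1750 s
reaction-phase robot travel = 0.7000·0.3000 = 0.2100 m
braking distance = 0.7000²/(2·4.0000) = 0.0612 m
human closes 0.6000·0.4750 = 0.2850 m
residual clearance needed = 0.0400+0.0100+0.0600 = 0.1100 m
S_min ≈ 0.2100+0.0612+0.2850+0.1100  ⇒  S_min = 533/800 m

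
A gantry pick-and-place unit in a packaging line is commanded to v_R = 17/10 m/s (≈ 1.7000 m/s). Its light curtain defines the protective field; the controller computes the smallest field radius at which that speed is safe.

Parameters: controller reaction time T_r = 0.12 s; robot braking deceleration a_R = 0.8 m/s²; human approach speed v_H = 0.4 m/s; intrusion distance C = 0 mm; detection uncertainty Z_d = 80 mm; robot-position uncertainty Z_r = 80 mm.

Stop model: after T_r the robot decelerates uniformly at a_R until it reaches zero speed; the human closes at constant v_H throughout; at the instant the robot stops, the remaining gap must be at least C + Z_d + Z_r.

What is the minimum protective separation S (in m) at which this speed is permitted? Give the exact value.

S_min = 12273/4000 m = 3.0682 m

T_s = v_R/a_R = (17/10)/(4/5) = 2.1250 s
reaction-phase robot travel = 1.7000·0.1200 = 0.2040 m
robot covers 1.7000·2.1250 − ½·0.8000·2.1250² = 1.8062 m while stopping
human closes 0.4000·2.2450 = 0.8980 m
margins: 0.0000+0.0800+0.0800 = 0.1600 m
S_min ≈ 0.2040+1.8062+0.8980+0.1600  ⇒  S_min = 12273/4000 m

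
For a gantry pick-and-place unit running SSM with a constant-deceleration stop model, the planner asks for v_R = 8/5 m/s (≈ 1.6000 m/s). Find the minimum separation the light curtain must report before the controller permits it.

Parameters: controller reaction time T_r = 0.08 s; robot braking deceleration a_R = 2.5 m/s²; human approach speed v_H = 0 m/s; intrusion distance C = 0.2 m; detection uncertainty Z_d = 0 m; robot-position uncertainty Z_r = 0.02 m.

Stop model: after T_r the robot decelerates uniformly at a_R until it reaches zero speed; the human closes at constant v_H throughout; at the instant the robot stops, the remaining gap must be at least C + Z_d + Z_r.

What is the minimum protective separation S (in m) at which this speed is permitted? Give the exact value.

T_s = v_R/a_R = (8/5)/(5/2) = 0.6400 s
reaction-phase robot travel = 1.6000·0.0800 = 0.1280 m
braking distance = 1.6000²/(2·2.5000) = 0.5120 m
human closes 0.0000·0.7200 = 0.0000 m
margins: 0.2000+0.0000+0.0200 = 0.2200 m
S_min ≈ 0.1280+0.5120+0.0000+0.2200  ⇒  S_min = 43/50 m

S_min = 43/50 m = 0.8600 m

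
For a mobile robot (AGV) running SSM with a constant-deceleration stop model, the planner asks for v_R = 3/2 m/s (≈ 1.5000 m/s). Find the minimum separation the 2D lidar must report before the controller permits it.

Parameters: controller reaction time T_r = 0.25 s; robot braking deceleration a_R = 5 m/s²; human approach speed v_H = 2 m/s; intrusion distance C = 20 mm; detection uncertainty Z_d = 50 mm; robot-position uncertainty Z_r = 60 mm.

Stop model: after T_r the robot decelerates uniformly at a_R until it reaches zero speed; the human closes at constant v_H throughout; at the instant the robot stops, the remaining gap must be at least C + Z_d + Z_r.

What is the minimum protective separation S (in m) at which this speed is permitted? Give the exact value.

T_s = v_R/a_R = (3/2)/5 = 0.3000 s
robot covers v_R·T_r = 1.5000·0.2500 = 0.3750 m before braking
braking distance = 1.5000²/(2·5.0000) = 0.2250 m
person approaches 2.0000·(0.2500+0.3000) = 1.1000 m
margins: 0.0200+0.0500+0.0600 = 0.1300 m
S_min ≈ 0.3750+0.2250+1.1000+0.1300  ⇒  S_min = 183/100 m

S_min = 183/100 m = 1.8300 m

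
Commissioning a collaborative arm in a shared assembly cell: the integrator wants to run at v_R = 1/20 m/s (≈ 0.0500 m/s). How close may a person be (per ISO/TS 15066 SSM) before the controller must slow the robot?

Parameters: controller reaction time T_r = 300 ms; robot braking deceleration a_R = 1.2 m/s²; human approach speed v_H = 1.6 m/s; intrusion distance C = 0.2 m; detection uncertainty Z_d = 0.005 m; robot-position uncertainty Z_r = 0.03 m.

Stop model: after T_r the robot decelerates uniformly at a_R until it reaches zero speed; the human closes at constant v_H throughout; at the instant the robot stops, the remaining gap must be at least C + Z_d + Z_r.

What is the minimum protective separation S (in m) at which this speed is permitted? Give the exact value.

S_min = 3829/4800 m = 0.7977 m

T_s = v_R/a_R = (1/20)/(6/5) = 0.0417 s
robot covers v_R·T_r = 0.0500·0.3000 = 0.0150 m before braking
robot covers 0.0500·0.0417 − ½·1.2000·0.0417² = 0.0010 m while stopping
person approaches 1.6000·(0.3000+0.0417) = 0.5467 m
C+Z_d+Z_r = 0.2000+0.0050+0.0300 = 0.2350 m
S_min ≈ 0.0150+0.0010+0.5467+0.2350  ⇒  S_min = 3829/4800 m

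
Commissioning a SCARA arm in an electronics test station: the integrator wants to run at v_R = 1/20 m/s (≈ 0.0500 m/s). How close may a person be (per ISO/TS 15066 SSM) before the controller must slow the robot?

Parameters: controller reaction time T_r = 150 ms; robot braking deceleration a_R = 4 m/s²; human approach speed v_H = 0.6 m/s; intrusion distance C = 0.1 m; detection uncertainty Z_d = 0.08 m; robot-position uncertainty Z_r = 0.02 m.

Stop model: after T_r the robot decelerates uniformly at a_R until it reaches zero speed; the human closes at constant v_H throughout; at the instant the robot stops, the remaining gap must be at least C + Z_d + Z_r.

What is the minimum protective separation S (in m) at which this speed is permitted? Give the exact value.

S_min = 977/3200 m = 0.3053 m

T_s = v_R/a_R = (1/20)/4 = 0.0125 s
reaction-phase robot travel = 0.0500·0.1500 = 0.0075 m
robot covers 0.0500·0.0125 − ½·4.0000·0.0125² = 0.0003 m while stopping
human over T_r+T_s: 0.6000·(0.1500+0.0125) = 0.0975 m
residual clearance needed = 0.1000+0.0800+0.0200 = 0.2000 m
S_min ≈ 0.0075+0.0003+0.0975+0.2000  ⇒  S_min = 977/3200 m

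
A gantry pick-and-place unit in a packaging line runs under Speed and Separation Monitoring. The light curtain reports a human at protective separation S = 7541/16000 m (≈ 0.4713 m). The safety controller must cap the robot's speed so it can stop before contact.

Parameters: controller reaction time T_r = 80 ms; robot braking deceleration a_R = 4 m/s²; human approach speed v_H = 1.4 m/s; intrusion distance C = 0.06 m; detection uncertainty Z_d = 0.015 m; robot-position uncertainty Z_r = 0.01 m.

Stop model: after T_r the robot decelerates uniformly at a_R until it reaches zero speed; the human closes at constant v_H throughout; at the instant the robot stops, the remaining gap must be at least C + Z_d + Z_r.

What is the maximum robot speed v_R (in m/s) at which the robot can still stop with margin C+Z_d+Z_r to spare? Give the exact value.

quadratic (1/8)·v² + (43/100)·v + (-4389/16000) = 0
  disc = (43/100)² − 4·(1/8)·(-4389/16000) = 51529/160000 ; √disc = 227/400
  v_R = (−(43/100) + 227/400) / (2·(1/8)) = 11/20 m/s
check:
braking lasts T_s = (11/20)/4 = 0.1375 s
robot in T_r: 0.5500·0.0800 = 0.0440 m
robot under decel: 0.5500²/(2·4.0000) = 0.0378 m
person approaches 1.4000·(0.0800+0.1375) = 0.3045 m
residual clearance needed = 0.0600+0.0150+0.0100 = 0.0850 m
sum ≈ 0.0440+0.0378+0.3045+0.0850 ≈ 0.4713 m = S ✓

v_R_max = 11/20 m/s = 0.5500 m/s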